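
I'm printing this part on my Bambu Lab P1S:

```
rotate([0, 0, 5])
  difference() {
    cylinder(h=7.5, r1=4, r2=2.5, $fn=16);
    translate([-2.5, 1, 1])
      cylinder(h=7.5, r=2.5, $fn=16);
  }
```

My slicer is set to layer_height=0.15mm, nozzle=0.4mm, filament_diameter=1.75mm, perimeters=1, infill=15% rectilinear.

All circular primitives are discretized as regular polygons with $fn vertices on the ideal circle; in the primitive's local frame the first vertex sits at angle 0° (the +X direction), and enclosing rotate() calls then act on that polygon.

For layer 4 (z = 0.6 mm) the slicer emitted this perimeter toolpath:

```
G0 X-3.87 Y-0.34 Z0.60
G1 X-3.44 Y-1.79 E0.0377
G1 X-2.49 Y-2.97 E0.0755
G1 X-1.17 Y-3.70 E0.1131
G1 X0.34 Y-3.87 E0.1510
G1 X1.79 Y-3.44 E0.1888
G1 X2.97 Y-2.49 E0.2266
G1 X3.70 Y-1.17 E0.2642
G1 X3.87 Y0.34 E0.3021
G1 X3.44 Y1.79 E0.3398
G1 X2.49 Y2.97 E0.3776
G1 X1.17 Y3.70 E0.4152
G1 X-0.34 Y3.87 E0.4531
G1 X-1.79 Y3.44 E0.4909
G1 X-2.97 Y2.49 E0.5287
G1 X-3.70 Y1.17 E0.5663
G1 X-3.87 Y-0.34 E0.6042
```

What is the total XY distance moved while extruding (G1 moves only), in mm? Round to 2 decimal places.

24.22 mm

Sum the Euclidean lengths of each G1 segment: total = 24.22 mm.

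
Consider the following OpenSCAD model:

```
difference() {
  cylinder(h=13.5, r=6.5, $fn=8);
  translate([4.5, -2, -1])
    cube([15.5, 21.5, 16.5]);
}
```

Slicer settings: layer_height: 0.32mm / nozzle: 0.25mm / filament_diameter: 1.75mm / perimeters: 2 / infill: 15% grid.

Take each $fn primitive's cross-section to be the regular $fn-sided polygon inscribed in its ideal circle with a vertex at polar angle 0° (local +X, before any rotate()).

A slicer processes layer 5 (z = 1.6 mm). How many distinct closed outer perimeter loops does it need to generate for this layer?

At z = 1.6 mm: the cylinder: section is a regular 8-gon, circumradius r=6.5; the 15.5×21.5 cube at (4.5, -2) contributes its full rectangle; After the difference (first − rest): starting from the r=6.5 cylinder, the 15.5×21.5 cube at (4.5, -2) partially overlaps it — only the 7.99 mm² overlap (of its 333.25 mm²) is removed, clipping the outline — 1 connected region. The result has 1 disconnected region.

1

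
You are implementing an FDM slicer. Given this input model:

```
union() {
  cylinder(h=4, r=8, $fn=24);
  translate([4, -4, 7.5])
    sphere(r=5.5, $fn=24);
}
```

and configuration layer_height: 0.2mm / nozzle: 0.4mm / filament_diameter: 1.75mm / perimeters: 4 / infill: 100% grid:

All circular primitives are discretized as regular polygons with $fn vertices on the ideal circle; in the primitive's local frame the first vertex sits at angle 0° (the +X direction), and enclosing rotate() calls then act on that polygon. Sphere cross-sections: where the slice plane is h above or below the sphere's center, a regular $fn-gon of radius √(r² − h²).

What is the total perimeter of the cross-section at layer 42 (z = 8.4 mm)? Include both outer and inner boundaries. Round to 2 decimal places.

33.99 mm

At z = 8.4 mm: the cylinder is not intersected at this z (z outside [0, 4]); the sphere at (4, -4): section is a regular 24-gon, circumradius = √(r²−h²) = √(5.5²−0.9²) = 5.426 (perimeter = 2·24·5.426·sin(180°/24) = 33.99 mm); Combining (union): only the r=5.5 sphere at (4, -4) is present, so the union is just that shape — boundary = 33.99 mm. Overall, the cross-section is a single solid region. Total boundary length (outer) = 33.99 mm.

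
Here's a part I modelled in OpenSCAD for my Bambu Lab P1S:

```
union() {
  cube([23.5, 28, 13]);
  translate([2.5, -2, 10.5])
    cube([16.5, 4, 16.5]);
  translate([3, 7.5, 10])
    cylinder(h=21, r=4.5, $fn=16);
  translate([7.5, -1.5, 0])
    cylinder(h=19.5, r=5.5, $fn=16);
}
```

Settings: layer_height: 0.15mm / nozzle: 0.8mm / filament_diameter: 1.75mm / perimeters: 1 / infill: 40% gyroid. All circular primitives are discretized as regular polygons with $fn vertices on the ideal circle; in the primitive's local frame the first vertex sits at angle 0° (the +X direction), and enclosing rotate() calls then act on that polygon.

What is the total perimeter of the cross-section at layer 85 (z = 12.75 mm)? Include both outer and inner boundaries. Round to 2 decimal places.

At z = 12.75 mm: the cube (footprint 23.5×28) is included at this height (perimeter 103.00 mm); the cube at (2.5, -2) is present — its section is the full 16.5×4 rectangle (perimeter 41.00 mm); the r=4.5 cylinder at (3, 7.5) contributes a regular 16-gon of circumradius 4.5 (perimeter = 2·16·4.500·sin(180°/16) = 28.09 mm); the r=5.5 cylinder at (7.5, -1.5) gives a regular 16-gon of circumradius 5.5 (constant along its height) (perimeter = 2·16·5.500·sin(180°/16) = 34.34 mm); Taking the union: the regions partially overlap (shared area 139.44 mm²), so the edge portions inside another operand are dropped and the merged outline is re-measured after clipping — boundary = 113.44 mm. Overall, the cross-section is a single solid region. Total boundary length (outer) = 113.44 mm.

113.44 mm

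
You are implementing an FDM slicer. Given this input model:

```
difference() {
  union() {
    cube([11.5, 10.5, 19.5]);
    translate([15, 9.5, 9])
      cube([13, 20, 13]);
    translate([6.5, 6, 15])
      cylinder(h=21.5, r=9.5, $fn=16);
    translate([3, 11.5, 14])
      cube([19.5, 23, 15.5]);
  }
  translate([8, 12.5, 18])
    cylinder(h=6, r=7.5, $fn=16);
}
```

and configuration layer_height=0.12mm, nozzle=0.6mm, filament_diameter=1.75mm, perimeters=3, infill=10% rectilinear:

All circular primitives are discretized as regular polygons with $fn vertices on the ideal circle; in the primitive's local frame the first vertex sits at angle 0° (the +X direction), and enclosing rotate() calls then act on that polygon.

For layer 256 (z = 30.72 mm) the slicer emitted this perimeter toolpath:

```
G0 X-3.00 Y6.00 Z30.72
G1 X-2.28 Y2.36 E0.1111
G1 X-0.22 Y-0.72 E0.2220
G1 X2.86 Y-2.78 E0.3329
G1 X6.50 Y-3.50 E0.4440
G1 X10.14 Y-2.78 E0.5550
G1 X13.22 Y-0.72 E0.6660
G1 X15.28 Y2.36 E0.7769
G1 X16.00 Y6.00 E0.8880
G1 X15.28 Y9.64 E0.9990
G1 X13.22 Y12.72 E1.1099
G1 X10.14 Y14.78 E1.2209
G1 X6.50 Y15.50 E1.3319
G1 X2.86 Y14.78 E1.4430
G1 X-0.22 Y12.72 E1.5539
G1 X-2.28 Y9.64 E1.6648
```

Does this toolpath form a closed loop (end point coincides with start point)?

no

Start point (G0): (-3.00, 6.00). End point (last G1): the path does not return to the start — open.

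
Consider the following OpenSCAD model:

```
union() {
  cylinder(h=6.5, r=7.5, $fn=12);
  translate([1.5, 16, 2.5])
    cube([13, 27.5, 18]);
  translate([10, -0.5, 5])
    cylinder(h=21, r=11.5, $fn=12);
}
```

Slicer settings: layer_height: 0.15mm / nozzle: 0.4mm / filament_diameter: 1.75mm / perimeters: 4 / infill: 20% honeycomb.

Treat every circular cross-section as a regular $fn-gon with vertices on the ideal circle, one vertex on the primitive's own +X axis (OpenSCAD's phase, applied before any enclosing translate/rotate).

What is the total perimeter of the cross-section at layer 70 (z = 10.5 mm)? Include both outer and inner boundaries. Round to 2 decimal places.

152.43 mm

At z = 10.5 mm: the cylinder is not intersected at this z (z outside [0, 6.5]); the cube at (1.5, 16) is present — its section is the full 13×27.5 rectangle (perimeter 81.00 mm); the r=11.5 cylinder at (10, -0.5) gives a regular 12-gon of circumradius 11.5 (constant along its height) (perimeter = 2·12·11.500·sin(180°/12) = 71.43 mm); Taking the union: the 2 present regions are separate (no shared area or edge), so areas and boundary lengths simply add and each stays a separate island — boundary = 152.43 mm. Overall, the cross-section has 2 separate islands. Total boundary length (outer) = 152.43 mm.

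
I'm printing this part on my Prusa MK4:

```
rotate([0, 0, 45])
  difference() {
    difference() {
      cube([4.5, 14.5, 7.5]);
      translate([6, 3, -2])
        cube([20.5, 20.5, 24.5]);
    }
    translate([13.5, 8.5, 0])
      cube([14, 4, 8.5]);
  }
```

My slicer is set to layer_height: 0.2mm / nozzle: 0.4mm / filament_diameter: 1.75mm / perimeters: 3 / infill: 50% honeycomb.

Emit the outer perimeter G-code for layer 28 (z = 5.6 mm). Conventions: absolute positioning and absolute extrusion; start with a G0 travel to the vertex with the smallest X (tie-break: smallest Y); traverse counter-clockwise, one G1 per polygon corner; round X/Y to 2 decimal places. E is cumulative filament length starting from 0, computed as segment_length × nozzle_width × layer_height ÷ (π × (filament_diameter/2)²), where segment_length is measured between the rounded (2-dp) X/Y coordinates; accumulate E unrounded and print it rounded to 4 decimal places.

At z = 5.6 mm: the 4.5×14.5 cube contributes its full rectangle; the 20.5×20.5 cube at (6, 3) contributes its full rectangle; Taking the first minus the rest: starting from the 4.5×14.5 cube, the 20.5×20.5 cube at (6, 3) misses the remaining region (no effect) — 1 connected region; the cube at (13.5, 8.5) (footprint 14×4) is included at this height; Taking the first minus the rest: starting from that combined region, the 14×4 cube at (13.5, 8.5) misses the remaining region (no effect) — 1 connected region; (whole slice rotated 45° about Z — lengths, areas and connectivity unchanged). The outline is a single polygon with 4 vertices. Extrusion per mm of travel: 0.4 × 0.2 / (π × 0.875²) = 0.033260. Accumulating E over each segment gives final E = 1.2639.

G0 X-10.25 Y10.25 Z5.60
G1 X0.00 Y0.00 E0.4821
G1 X3.18 Y3.18 E0.6317
G1 X-7.07 Y13.44 E1.1141
G1 X-10.25 Y10.25 E1.2639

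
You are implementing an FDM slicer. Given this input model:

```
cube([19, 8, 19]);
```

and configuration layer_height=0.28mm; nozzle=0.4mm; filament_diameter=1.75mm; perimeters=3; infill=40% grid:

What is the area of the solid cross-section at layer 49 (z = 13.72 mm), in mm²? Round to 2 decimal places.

At z = 13.72 mm: the 19×8 cube contributes its full rectangle (area 152.00 mm²). Overall, the cross-section is a single solid region. Net area = 152.00 mm².

152.00 mm²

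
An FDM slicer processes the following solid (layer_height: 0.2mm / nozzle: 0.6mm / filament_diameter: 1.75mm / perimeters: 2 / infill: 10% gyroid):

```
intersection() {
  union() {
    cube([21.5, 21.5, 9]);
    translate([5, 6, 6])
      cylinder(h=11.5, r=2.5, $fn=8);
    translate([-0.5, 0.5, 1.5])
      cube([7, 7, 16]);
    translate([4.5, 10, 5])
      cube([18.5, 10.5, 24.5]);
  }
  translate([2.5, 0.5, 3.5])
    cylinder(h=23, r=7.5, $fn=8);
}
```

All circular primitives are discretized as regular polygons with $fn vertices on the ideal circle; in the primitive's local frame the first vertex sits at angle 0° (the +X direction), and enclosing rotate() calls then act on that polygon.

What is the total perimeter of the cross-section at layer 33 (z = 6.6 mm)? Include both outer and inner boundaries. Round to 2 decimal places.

32.32 mm

At z = 6.6 mm: the cube is present — its section is the full 21.5×21.5 rectangle (perimeter 86.00 mm); the r=2.5 cylinder at (5, 6) contributes a regular 8-gon of circumradius 2.5 (perimeter = 2·8·2.500·sin(180°/8) = 15.31 mm); the cube at (-0.5, 0.5) (footprint 7×7) is included at this height (perimeter 28.00 mm); the cube at (4.5, 10) is present — its section is the full 18.5×10.5 rectangle (perimeter 58.00 mm); Taking the union: the regions partially overlap (shared area 241.68 mm²), so the edge portions inside another operand are dropped and the merged outline is re-measured after clipping — boundary = 90.00 mm; the r=7.5 cylinder at (2.5, 0.5) contributes a regular 8-gon of circumradius 7.5 (perimeter = 2·8·7.500·sin(180°/8) = 45.92 mm); Taking the intersection: the r=7.5 cylinder at (2.5, 0.5) partially overlaps that combined region; clipping to the common part keeps 65.36 mm² — boundary = 32.32 mm. Overall, the cross-section is a single solid region. Total boundary length (outer) = 32.32 mm.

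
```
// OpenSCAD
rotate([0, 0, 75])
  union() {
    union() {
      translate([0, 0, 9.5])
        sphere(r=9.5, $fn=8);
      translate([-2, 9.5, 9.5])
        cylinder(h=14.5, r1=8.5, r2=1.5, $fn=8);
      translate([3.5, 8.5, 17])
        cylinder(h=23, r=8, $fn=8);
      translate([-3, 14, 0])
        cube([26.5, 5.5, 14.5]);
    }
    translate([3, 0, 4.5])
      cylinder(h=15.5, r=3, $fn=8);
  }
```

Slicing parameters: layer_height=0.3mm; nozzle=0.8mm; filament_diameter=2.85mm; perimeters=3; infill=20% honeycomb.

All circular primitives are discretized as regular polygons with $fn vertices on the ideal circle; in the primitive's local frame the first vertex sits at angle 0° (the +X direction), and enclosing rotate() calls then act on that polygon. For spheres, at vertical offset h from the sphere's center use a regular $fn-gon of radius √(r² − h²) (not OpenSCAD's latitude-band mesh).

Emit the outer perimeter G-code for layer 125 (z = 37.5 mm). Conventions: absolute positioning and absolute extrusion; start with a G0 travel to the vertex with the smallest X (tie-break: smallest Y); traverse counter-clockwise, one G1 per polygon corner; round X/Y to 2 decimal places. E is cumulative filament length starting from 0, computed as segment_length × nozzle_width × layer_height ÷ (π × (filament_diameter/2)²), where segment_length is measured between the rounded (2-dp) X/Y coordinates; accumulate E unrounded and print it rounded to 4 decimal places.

G0 X-15.03 Y7.65 Z37.50
G1 X-14.23 Y1.58 E0.2303
G1 X-9.38 Y-2.15 E0.4605
G1 X-3.30 Y-1.35 E0.6912
G1 X0.42 Y3.51 E0.9215
G1 X-0.38 Y9.58 E1.1518
G1 X-5.23 Y13.31 E1.3820
G1 X-11.30 Y12.51 E1.6123
G1 X-15.03 Y7.65 E1.8428

At z = 37.5 mm: the sphere is absent (|z−center|=28.000 > r=9.5); the cone at (-2, 9.5) does not reach this height (z outside [9.5, 24]); the cylinder at (3.5, 8.5): section is a regular 8-gon, circumradius r=8; the cube at (-3, 14) does not reach this height (z outside [0, 14.5]); Merging all regions: only the r=8 cylinder at (3.5, 8.5) is present, so the union is just that shape — 1 connected region; the cylinder at (3, 0) is absent (z outside [4.5, 20]); Taking the union: only that combined region is present, so the union is just that shape — 1 connected region; (whole slice rotated 75° about Z — lengths, areas and connectivity unchanged). The outline is a single polygon with 8 vertices. Extrusion per mm of travel: 0.8 × 0.3 / (π × 1.425²) = 0.037621. Accumulating E over each segment gives final E = 1.8428.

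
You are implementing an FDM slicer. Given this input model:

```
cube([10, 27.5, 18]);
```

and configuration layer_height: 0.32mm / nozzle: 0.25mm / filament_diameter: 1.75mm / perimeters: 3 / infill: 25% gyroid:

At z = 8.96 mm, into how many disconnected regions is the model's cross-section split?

At z = 8.96 mm: the 10×27.5 cube contributes its full rectangle. The result has 1 disconnected region.

1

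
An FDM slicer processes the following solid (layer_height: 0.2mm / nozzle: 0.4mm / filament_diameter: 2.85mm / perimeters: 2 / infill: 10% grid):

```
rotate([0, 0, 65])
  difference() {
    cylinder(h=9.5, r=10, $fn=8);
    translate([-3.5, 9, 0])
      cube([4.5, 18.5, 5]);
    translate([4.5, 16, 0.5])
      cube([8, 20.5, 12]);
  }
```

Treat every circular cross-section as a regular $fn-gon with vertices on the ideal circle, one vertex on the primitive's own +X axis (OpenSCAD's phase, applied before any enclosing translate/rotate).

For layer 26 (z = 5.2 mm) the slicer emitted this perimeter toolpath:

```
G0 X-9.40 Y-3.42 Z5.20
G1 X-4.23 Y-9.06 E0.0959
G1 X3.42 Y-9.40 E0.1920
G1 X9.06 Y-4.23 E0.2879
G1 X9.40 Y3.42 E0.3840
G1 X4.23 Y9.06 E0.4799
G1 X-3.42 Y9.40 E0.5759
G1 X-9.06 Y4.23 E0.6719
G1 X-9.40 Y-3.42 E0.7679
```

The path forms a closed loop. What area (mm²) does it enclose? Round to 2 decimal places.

Apply the shoelace formula to the sequence of (X, Y) vertices; enclosed area = 282.89 mm².

282.89 mm²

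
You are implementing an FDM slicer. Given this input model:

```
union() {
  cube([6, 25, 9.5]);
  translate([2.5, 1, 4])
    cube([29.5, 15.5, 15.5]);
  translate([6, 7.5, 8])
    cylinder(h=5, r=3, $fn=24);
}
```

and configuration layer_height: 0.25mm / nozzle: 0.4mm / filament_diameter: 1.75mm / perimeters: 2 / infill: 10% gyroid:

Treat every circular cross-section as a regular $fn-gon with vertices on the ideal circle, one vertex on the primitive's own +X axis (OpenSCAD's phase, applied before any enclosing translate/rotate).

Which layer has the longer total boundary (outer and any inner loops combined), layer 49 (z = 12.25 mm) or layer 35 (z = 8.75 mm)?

Layer 49 (z = 12.25): the cube does not reach this height (z outside [0, 9.5]); the cube at (2.5, 1) (footprint 29.5×15.5) is included at this height (perimeter 90.00 mm); the r=3 cylinder at (6, 7.5) gives a regular 24-gon of circumradius 3 (constant along its height) (perimeter = 2·24·3.000·sin(180°/24) = 18.80 mm); Merging all regions: the r=3 cylinder at (6, 7.5) lies entirely inside the 29.5×15.5 cube at (2.5, 1), so the union is just the 29.5×15.5 cube at (2.5, 1) — boundary = 90.00 mm. So its perimeter = 90.00 mm. Layer 35 (z = 8.75): the cube is present — its section is the full 6×25 rectangle (perimeter 62.00 mm); the 29.5×15.5 cube at (2.5, 1) contributes its full rectangle (perimeter 90.00 mm); the r=3 cylinder at (6, 7.5) gives a regular 24-gon of circumradius 3 (constant along its height) (perimeter = 2·24·3.000·sin(180°/24) = 18.80 mm); Taking the union: the regions partially overlap (shared area 82.20 mm²), so the edge portions inside another operand are dropped and the merged outline is re-measured after clipping — boundary = 114.00 mm. So its perimeter = 114.00 mm. Layer 35 is larger (114.00 vs 90.00 mm).

layer 35 (z = 8.75 mm)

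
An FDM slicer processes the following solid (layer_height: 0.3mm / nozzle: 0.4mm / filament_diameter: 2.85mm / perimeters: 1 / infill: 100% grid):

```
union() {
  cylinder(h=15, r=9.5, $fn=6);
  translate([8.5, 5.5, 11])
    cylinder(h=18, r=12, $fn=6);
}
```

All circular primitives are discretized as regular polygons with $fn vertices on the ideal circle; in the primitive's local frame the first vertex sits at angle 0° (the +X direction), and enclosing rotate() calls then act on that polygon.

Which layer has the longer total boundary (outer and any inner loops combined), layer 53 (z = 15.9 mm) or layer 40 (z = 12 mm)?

Layer 53 (z = 15.9): the cylinder is absent (z outside [0, 15]); the r=12 cylinder at (8.5, 5.5) contributes a regular 6-gon of circumradius 12 (perimeter = 2·6·12.000·sin(180°/6) = 72.00 mm); Combining (union): only the r=12 cylinder at (8.5, 5.5) is present, so the union is just that shape — boundary = 72.00 mm. So its perimeter = 72.00 mm. Layer 40 (z = 12): the cylinder: section is a regular 6-gon, circumradius r=9.5 (perimeter = 2·6·9.500·sin(180°/6) = 57.00 mm); the r=12 cylinder at (8.5, 5.5) gives a regular 6-gon of circumradius 12 (constant along its height) (perimeter = 2·6·12.000·sin(180°/6) = 72.00 mm); Taking the union: the regions partially overlap (shared area 110.78 mm²), so the edge portions inside another operand are dropped and the merged outline is re-measured after clipping — boundary = 87.85 mm. So its perimeter = 87.85 mm. Layer 40 is larger (87.85 vs 72.00 mm).

layer 40 (z = 12 mm)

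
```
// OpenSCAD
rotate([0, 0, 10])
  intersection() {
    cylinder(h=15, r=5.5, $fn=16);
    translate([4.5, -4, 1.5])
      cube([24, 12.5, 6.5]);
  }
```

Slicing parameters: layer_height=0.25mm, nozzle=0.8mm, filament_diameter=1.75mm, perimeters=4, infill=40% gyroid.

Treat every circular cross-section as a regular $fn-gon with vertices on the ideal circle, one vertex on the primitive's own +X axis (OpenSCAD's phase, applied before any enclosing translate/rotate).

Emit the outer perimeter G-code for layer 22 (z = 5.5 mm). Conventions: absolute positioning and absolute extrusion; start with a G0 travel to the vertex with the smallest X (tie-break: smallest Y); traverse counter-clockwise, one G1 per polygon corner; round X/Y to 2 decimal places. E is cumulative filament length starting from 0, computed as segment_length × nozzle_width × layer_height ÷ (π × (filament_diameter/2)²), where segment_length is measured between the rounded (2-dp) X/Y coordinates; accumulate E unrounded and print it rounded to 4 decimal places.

At z = 5.5 mm: the r=5.5 cylinder contributes a regular 16-gon of circumradius 5.5; the cube at (4.5, -4) (footprint 24×12.5) is included at this height; Taking the intersection: the 24×12.5 cube at (4.5, -4) partially overlaps the r=5.5 cylinder; clipping to the common part keeps 3.83 mm² — 1 connected region; (rotated 10° about Z; rotation is an isometry so areas/perimeters/island counts are preserved). The outline is a single polygon with 5 vertices. Extrusion per mm of travel: 0.8 × 0.25 / (π × 0.875²) = 0.083150. Accumulating E over each segment gives final E = 1.0256.

G0 X3.92 Y3.71 Z5.50
G1 X4.95 Y-2.15 E0.4947
G1 X5.37 Y-1.19 E0.5819
G1 X5.42 Y0.96 E0.7607
G1 X4.64 Y2.96 E0.9392
G1 X3.92 Y3.71 E1.0256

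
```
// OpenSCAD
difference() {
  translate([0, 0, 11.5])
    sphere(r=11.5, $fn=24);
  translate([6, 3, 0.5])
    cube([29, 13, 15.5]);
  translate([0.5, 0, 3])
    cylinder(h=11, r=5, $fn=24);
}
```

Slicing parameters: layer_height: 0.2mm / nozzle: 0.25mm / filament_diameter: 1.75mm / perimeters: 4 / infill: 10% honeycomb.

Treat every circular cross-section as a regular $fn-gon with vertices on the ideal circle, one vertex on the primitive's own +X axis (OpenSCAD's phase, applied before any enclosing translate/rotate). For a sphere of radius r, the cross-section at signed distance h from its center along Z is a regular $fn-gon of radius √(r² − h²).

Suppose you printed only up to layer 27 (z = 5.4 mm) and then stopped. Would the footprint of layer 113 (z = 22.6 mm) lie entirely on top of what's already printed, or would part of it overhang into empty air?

Compare the two slices. At z = 5.4: the r=11.5 sphere contributes a regular 24-gon of circumradius √(11.5²−6.1²) = 9.749 (area = (24/2)·9.749²·sin(360°/24) = 295.18 mm²); the 29×13 cube at (6, 3) contributes its full rectangle (area 377.00 mm²); the cylinder at (0.5, 0): section is a regular 24-gon, circumradius r=5 (area = (24/2)·5.000²·sin(360°/24) = 77.65 mm²); Taking the first minus the rest: starting from the r=11.5 sphere (295.18 mm²), the 29×13 cube at (6, 3) partially overlaps it — only the 8.98 mm² overlap (of its 377.00 mm²) is removed, clipping the outline; the r=5 cylinder at (0.5, 0) lies wholly inside it (removes its full 77.65 mm² and its 31.33 mm outline becomes a hole wall) — area = 208.55 mm². At z = 22.6: the r=11.5 sphere contributes a regular 24-gon of circumradius √(11.5²−11.1²) = 3.007 (area = (24/2)·3.007²·sin(360°/24) = 28.08 mm²); the cube at (6, 3) does not reach this height (z outside [0.5, 16]); the cylinder at (0.5, 0) is absent (z outside [3, 14]); After the difference (first − rest): none of the subtracted shapes is present at this height, so the r=11.5 sphere is unchanged — area = 28.08 mm². Checking containment: at z = 22.6 the cross-section extends beyond the z = 5.4 cross-section by about 28.08 mm².

part overhangs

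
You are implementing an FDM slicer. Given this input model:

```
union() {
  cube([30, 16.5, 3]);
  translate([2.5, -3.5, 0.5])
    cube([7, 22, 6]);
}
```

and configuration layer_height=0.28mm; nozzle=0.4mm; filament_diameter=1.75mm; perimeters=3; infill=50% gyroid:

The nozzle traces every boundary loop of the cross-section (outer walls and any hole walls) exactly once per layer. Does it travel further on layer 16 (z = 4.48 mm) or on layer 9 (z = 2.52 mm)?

Layer 16 (z = 4.48): the cube is not intersected at this z (z outside [0, 3]); the cube at (2.5, -3.5) (footprint 7×22) is included at this height (perimeter 58.00 mm); Combining (union): only the 7×22 cube at (2.5, -3.5) is present, so the union is just that shape — boundary = 58.00 mm. So its perimeter = 58.00 mm. Layer 9 (z = 2.52): the cube is present — its section is the full 30×16.5 rectangle (perimeter 93.00 mm); the cube at (2.5, -3.5) (footprint 7×22) is included at this height (perimeter 58.00 mm); Combining (union): the regions partially overlap (shared area 115.50 mm²), so the edge portions inside another operand are dropped and the merged outline is re-measured after clipping — boundary = 104.00 mm. So its perimeter = 104.00 mm. Layer 9 is larger (104.00 vs 58.00 mm).

layer 9 (z = 2.52 mm)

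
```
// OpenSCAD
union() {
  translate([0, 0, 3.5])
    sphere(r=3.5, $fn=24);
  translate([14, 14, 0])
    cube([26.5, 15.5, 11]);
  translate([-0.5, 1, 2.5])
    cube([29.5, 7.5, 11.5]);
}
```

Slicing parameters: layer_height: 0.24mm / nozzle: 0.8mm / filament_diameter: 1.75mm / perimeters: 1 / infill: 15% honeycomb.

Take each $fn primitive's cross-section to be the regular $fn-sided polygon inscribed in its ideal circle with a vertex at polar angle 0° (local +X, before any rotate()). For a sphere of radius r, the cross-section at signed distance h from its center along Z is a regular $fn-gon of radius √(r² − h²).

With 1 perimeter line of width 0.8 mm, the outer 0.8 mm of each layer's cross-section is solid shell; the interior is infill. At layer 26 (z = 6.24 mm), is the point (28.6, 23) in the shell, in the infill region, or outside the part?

At z = 6.24 mm: the sphere: section is a regular 24-gon, circumradius = √(r²−h²) = √(3.5²−2.74²) = 2.178; the 26.5×15.5 cube at (14, 14) contributes its full rectangle; the cube at (-0.5, 1) (footprint 29.5×7.5) is included at this height; Merging all regions: the regions partially overlap (shared area 2.17 mm²), so overlapping operands fuse into one piece — 2 connected regions. Overall, the cross-section has 2 separate islands. The nearest boundary edge runs (14.00, 29.50)→(40.50, 29.50); distance from the point to it = 6.50 mm. (Shell/infill is judged within the island containing the point — the largest one.) The point is inside the cross-section and 6.50 mm from the nearest boundary — more than the 0.8 mm shell width (1 × 0.8), so it's in the infill interior.

infill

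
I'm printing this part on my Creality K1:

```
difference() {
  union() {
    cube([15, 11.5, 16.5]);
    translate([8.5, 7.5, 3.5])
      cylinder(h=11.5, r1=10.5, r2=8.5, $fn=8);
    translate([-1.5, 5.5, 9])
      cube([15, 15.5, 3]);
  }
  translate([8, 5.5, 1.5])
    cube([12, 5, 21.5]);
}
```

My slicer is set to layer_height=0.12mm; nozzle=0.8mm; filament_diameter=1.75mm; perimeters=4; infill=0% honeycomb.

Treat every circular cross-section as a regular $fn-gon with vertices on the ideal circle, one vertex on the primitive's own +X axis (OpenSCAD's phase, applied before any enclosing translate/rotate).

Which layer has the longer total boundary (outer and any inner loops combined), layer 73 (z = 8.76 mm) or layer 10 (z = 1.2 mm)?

Layer 73 (z = 8.76): the cube is present — its section is the full 15×11.5 rectangle (perimeter 53.00 mm); the cone at (8.5, 7.5) (r1=10.5→r2=8.5) has section circumradius 9.585 here — a regular 8-gon (perimeter = 2·8·9.585·sin(180°/8) = 58.69 mm); the cube at (-1.5, 5.5) does not reach this height (z outside [9, 12]); Merging all regions: the regions partially overlap (shared area 166.21 mm²), so the edge portions inside another operand are dropped and the merged outline is re-measured after clipping — boundary = 61.59 mm; the 12×5 cube at (8, 5.5) contributes its full rectangle (perimeter 34.00 mm); Subtracting the remaining from the first: starting from the result so far, the 12×5 cube at (8, 5.5) partially overlaps it — only the 47.73 mm² overlap (of its 60.00 mm²) is removed, clipping the outline — boundary = 79.28 mm. So its perimeter = 79.28 mm. Layer 10 (z = 1.2): the cube (footprint 15×11.5) is included at this height (perimeter 53.00 mm); the cone at (8.5, 7.5) is not intersected at this z (z outside [3.5, 15]); the cube at (-1.5, 5.5) does not reach this height (z outside [9, 12]); Taking the union: only the 15×11.5 cube is present, so the union is just that shape — boundary = 53.00 mm; the cube at (8, 5.5) is absent (z outside [1.5, 23]); Taking the first minus the rest: none of the subtracted shapes is present at this height, so that combined region is unchanged — boundary = 53.00 mm. So its perimeter = 53.00 mm. Layer 73 is larger (79.28 vs 53.00 mm).

layer 73 (z = 8.76 mm)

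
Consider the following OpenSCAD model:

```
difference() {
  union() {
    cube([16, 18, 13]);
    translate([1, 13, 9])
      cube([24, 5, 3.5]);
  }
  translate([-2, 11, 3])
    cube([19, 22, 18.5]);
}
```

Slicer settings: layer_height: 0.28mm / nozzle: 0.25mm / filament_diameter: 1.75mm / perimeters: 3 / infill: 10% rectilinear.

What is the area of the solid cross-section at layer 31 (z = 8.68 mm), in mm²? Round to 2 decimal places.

At z = 8.68 mm: the cube (footprint 16×18) is included at this height (area 288.00 mm²); the cube at (1, 13) does not reach this height (z outside [9, 12.5]); Taking the union: only the 16×18 cube is present, so the union is just that shape — area = 288.00 mm²; the cube at (-2, 11) is present — its section is the full 19×22 rectangle (area 418.00 mm²); After the difference (first − rest): starting from that combined region (288.00 mm²), the 19×22 cube at (-2, 11) partially overlaps it — only the 112.00 mm² overlap (of its 418.00 mm²) is removed, clipping the outline — area = 176.00 mm². Overall, the cross-section is a single solid region. Net area = 176.00 mm².

176.00 mm²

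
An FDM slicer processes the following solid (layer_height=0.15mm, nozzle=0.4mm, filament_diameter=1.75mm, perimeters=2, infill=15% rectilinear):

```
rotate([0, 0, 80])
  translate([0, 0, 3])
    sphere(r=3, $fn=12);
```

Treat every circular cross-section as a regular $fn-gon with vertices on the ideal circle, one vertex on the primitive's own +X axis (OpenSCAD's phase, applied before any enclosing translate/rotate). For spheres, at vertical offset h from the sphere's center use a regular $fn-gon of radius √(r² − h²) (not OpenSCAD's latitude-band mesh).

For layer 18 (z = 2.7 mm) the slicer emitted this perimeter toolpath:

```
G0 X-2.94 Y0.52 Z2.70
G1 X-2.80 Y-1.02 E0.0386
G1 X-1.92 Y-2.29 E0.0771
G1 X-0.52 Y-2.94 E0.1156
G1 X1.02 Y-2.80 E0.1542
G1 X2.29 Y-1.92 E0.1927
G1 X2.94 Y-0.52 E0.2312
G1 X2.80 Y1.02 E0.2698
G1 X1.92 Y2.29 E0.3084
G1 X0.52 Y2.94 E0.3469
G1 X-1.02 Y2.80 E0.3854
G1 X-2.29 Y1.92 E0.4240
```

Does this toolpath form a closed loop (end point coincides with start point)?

Start point (G0): (-2.94, 0.52). End point (last G1): the path does not return to the start — open.

no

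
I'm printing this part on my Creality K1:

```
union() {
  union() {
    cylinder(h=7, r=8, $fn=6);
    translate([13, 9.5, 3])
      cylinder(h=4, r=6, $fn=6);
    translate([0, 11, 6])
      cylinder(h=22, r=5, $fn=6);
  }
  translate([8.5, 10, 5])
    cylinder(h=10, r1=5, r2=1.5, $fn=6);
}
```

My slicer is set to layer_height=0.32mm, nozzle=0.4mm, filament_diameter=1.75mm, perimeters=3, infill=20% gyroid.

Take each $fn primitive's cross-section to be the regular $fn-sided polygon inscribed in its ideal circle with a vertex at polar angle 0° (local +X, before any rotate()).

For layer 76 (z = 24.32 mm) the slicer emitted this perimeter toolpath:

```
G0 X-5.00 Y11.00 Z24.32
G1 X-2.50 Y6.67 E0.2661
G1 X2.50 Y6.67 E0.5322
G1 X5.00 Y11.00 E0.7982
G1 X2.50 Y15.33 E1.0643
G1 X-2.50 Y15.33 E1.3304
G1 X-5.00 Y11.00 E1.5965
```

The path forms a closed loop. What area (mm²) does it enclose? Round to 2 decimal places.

Apply the shoelace formula to the sequence of (X, Y) vertices; enclosed area = 64.95 mm².

64.95 mm²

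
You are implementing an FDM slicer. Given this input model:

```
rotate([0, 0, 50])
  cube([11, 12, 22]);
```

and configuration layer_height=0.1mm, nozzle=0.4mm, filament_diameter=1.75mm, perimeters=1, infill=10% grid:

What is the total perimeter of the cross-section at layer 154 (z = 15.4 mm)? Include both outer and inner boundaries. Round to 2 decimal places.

46.00 mm

At z = 15.4 mm: the 11×12 cube contributes its full rectangle (perimeter 46.00 mm); (whole slice rotated 50° about Z — lengths, areas and connectivity unchanged). Overall, the cross-section is a single solid region. Total boundary length (outer) = 46.00 mm.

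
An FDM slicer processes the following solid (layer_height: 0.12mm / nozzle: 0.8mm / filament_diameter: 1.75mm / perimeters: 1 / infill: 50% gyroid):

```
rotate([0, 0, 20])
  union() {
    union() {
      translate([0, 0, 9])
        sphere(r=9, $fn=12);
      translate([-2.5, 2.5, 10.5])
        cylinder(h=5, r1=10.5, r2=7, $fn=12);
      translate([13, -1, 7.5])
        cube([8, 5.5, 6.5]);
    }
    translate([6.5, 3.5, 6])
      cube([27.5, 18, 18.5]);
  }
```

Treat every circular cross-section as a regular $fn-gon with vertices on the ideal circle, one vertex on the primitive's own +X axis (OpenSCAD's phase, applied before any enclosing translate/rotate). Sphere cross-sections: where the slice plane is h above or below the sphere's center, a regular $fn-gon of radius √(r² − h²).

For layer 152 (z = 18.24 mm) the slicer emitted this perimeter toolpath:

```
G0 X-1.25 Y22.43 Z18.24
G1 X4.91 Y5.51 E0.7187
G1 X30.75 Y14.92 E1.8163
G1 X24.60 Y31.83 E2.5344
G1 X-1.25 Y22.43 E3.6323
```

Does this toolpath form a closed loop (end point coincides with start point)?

Start point (G0): (-1.25, 22.43). End point (last G1): the path returns to the start — closed.

yes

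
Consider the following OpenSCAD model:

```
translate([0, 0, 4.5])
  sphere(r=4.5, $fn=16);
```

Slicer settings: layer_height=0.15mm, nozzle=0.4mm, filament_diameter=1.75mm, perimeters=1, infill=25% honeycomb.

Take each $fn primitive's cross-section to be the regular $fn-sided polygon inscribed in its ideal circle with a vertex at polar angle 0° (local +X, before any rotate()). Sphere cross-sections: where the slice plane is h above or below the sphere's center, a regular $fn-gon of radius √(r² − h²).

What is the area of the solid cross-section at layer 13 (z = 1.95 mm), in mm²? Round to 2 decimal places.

At z = 1.95 mm: the r=4.5 sphere slices to a regular 16-gon of circumradius 3.708 (√(r²−h²) with h=2.55 from center) (area = (16/2)·3.708²·sin(360°/16) = 42.09 mm²). Overall, the cross-section is a single solid region. Net area = 42.09 mm².

42.09 mm²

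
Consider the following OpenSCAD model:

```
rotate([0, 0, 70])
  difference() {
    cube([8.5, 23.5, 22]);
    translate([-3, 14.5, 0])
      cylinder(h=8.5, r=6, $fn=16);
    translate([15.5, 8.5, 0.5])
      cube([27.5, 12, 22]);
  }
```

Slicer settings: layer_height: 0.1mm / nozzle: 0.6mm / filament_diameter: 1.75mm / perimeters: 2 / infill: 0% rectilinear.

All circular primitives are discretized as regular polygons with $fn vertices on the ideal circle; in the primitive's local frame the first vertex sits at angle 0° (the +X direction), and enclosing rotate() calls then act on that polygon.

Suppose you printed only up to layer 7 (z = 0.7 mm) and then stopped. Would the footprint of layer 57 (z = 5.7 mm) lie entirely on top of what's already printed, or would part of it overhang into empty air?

entirely on top

Compare the two slices. At z = 0.7: the cube is present — its section is the full 8.5×23.5 rectangle (area 199.75 mm²); the r=6 cylinder at (-3, 14.5) gives a regular 16-gon of circumradius 6 (constant along its height) (area = (16/2)·6.000²·sin(360°/16) = 110.21 mm²); the 27.5×12 cube at (15.5, 8.5) contributes its full rectangle (area 330.00 mm²); After the difference (first − rest): starting from the 8.5×23.5 cube (199.75 mm²), the r=6 cylinder at (-3, 14.5) partially overlaps it — only the 21.13 mm² overlap (of its 110.21 mm²) is removed, clipping the outline; the 27.5×12 cube at (15.5, 8.5) misses the remaining region (no effect) — area = 178.62 mm²; (rotated 70° about Z; rotation is an isometry so areas/perimeters/island counts are preserved). At z = 5.7: the cube is present — its section is the full 8.5×23.5 rectangle (area 199.75 mm²); the r=6 cylinder at (-3, 14.5) contributes a regular 16-gon of circumradius 6 (area = (16/2)·6.000²·sin(360°/16) = 110.21 mm²); the 27.5×12 cube at (15.5, 8.5) contributes its full rectangle (area 330.00 mm²); Taking the first minus the rest: starting from the 8.5×23.5 cube (199.75 mm²), the r=6 cylinder at (-3, 14.5) partially overlaps it — only the 21.13 mm² overlap (of its 110.21 mm²) is removed, clipping the outline; the 27.5×12 cube at (15.5, 8.5) misses the remaining region (no effect) — area = 178.62 mm²; (whole slice rotated 70° about Z — lengths, areas and connectivity unchanged). Checking containment: the cross-section at z = 5.7 is a subset of the cross-section at z = 0.7.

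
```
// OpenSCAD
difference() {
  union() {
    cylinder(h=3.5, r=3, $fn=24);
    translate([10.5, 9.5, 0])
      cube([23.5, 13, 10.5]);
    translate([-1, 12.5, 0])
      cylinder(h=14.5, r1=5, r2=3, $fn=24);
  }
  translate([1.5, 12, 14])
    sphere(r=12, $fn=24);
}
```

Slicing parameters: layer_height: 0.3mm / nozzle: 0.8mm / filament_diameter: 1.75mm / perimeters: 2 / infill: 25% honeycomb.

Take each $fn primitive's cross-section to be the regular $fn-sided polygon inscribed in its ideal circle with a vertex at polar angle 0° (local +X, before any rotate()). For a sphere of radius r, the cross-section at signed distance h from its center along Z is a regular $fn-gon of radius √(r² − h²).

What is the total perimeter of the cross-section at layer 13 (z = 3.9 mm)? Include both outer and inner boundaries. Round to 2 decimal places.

At z = 3.9 mm: the cylinder is absent (z outside [0, 3.5]); the 23.5×13 cube at (10.5, 9.5) contributes its full rectangle (perimeter 73.00 mm); the cone at (-1, 12.5) contributes a regular 24-gon of circumradius 4.462 (interpolated between r1=5 and r2=3 at t=0.269) (perimeter = 2·24·4.462·sin(180°/24) = 27.96 mm); Merging all regions: the 2 present regions are separate (no shared area or edge), so areas and boundary lengths simply add and each stays a separate island — boundary = 100.96 mm; the r=12 sphere at (1.5, 12) contributes a regular 24-gon of circumradius √(12²−10.1²) = 6.480 (perimeter = 2·24·6.480·sin(180°/24) = 40.60 mm); Subtracting the remaining from the first: starting from that combined region, the r=12 sphere at (1.5, 12) partially overlaps it — only the 59.30 mm² overlap (of its 130.41 mm²) is removed, clipping the outline — boundary = 87.29 mm. Overall, the cross-section has 2 separate islands. Total boundary length (outer) = 87.29 mm.

87.29 mm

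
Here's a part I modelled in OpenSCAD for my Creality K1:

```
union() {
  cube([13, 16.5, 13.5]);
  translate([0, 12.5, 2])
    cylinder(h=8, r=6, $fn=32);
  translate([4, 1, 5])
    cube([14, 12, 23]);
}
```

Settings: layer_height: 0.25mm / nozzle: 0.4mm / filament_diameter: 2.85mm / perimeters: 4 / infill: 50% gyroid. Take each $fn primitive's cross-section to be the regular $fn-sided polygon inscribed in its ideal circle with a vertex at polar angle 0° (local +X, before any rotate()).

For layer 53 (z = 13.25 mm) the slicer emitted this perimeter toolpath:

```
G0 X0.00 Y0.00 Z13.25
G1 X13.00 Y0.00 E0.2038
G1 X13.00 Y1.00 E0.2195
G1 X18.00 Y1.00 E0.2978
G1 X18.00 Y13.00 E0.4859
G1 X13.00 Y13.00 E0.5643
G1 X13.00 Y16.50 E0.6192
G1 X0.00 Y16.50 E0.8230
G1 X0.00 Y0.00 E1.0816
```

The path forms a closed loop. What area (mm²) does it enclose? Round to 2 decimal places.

274.50 mm²

Apply the shoelace formula to the sequence of (X, Y) vertices; enclosed area = 274.50 mm².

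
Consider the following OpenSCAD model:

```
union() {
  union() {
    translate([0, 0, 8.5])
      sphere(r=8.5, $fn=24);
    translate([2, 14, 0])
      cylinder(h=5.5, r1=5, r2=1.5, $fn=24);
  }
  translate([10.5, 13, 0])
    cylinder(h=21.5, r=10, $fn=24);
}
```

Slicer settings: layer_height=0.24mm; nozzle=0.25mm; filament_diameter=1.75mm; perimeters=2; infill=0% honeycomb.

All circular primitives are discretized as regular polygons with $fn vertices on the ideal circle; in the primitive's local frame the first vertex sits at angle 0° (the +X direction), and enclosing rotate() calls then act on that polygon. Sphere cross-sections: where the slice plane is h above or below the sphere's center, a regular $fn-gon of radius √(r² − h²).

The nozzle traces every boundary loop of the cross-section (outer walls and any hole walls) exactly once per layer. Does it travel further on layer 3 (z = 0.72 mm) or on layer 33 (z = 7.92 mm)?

layer 33 (z = 7.92 mm)

Layer 3 (z = 0.72): the r=8.5 sphere contributes a regular 24-gon of circumradius √(8.5²−7.78²) = 3.424 (perimeter = 2·24·3.424·sin(180°/24) = 21.45 mm); the cone at (2, 14): at t=0.131 of its height the radius interpolates to r₁+(r₂−r₁)t = 4.542, giving a regular 24-gon of that circumradius (perimeter = 2·24·4.542·sin(180°/24) = 28.46 mm); Combining (union): the 2 present regions are separate (no shared area or edge), so areas and boundary lengths simply add and each stays a separate island — boundary = 49.91 mm; the r=10 cylinder at (10.5, 13) gives a regular 24-gon of circumradius 10 (constant along its height) (perimeter = 2·24·10.000·sin(180°/24) = 62.65 mm); Taking the union: the regions partially overlap (shared area 41.36 mm²), so the edge portions inside another operand are dropped and the merged outline is re-measured after clipping — boundary = 88.36 mm. So its perimeter = 88.36 mm. Layer 33 (z = 7.92): the r=8.5 sphere slices to a regular 24-gon of circumradius 8.480 (√(r²−h²) with h=0.58 from center) (perimeter = 2·24·8.480·sin(180°/24) = 53.13 mm); the cone at (2, 14) does not reach this height (z outside [0, 5.5]); Combining (union): only the r=8.5 sphere is present, so the union is just that shape — boundary = 53.13 mm; the cylinder at (10.5, 13): section is a regular 24-gon, circumradius r=10 (perimeter = 2·24·10.000·sin(180°/24) = 62.65 mm); Combining (union): the regions partially overlap (shared area 8.54 mm²), so the edge portions inside another operand are dropped and the merged outline is re-measured after clipping — boundary = 99.96 mm. So its perimeter = 99.96 mm. Layer 33 is larger (99.96 vs 88.36 mm).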